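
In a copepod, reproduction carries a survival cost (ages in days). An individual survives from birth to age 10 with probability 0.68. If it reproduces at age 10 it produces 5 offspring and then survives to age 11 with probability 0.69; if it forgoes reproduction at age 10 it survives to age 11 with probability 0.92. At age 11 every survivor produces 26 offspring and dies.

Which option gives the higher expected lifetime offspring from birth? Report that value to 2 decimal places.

16.27

breed at age 10: R₀ = 0.68 × (5 + 0.69 × 26) = 0.68 × 22.9400 = 15.5992
delay to age 11: R₀ = 0.68 × (0.92 × 26) = 0.68 × 23.9200 = 16.2656
Higher: delay to age 11 (16.2656).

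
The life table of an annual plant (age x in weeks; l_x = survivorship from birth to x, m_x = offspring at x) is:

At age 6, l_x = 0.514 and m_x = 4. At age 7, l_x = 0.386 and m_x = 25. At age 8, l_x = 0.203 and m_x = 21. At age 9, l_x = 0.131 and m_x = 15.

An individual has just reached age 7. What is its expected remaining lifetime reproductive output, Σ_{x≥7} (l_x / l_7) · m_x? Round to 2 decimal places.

41.13

l_7 = 0.386. Conditional survival from age 7 to x is l_x / l_7.
  x=7: (0.386/0.386) × 25 = 25.0000
  x=8: (0.203/0.386) × 21 = 11.0440
  x=9: (0.131/0.386) × 15 = 5.0907
Sum = 25.0000 + 11.0440 + 5.0907 = 41.1347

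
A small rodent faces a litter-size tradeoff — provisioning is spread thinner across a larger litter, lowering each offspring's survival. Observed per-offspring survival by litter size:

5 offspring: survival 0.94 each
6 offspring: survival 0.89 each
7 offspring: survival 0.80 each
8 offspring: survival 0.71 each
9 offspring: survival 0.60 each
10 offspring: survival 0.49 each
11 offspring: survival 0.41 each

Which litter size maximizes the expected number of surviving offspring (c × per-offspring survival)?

Expected surviving offspring = c × s(c):
  c=5: 5 × 0.94 = 4.700
  c=6: 6 × 0.89 = 5.340
  c=7: 7 × 0.80 = 5.600
  c=8: 8 × 0.71 = 5.680
  c=9: 9 × 0.60 = 5.400
  c=10: 10 × 0.49 = 4.900
  c=11: 11 × 0.41 = 4.510
Maximum at c = 8 (5.680 surviving offspring).

8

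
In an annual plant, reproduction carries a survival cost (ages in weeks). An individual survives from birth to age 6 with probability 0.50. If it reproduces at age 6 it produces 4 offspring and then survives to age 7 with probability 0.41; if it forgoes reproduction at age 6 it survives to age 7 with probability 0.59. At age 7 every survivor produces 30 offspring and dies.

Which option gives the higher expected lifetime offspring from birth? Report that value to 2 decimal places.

8.85

breed at age 6: R₀ = 0.50 × (4 + 0.41 × 30) = 0.50 × 16.3000 = 8.1500
delay to age 7: R₀ = 0.50 × (0.59 × 30) = 0.50 × 17.7000 = 8.8500
Higher: delay to age 7 (8.8500).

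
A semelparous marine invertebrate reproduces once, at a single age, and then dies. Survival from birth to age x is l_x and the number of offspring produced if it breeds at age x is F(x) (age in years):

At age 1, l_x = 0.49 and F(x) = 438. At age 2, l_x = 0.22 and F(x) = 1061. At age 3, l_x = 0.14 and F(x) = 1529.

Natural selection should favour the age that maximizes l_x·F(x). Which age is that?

2

Expected offspring if breeding at age x = l_x × F(x):
  age 1: 0.49 × 438 = 214.620
  age 2: 0.22 × 1061 = 233.420
  age 3: 0.14 × 1529 = 214.060
Maximum at age 2 (233.420).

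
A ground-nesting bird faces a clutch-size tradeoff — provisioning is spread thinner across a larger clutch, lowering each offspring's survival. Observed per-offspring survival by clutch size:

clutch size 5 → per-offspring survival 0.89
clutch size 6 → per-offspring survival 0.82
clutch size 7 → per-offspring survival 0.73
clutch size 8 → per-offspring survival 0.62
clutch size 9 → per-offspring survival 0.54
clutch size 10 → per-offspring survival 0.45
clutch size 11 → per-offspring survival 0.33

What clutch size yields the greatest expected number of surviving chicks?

7

Expected surviving chicks = c × s(c):
  c=5: 5 × 0.89 = 4.450
  c=6: 6 × 0.82 = 4.920
  c=7: 7 × 0.73 = 5.110
  c=8: 8 × 0.62 = 4.960
  c=9: 9 × 0.54 = 4.860
  c=10: 10 × 0.45 = 4.500
  c=11: 11 × 0.33 = 3.630
Maximum at c = 7 (5.110 surviving chicks).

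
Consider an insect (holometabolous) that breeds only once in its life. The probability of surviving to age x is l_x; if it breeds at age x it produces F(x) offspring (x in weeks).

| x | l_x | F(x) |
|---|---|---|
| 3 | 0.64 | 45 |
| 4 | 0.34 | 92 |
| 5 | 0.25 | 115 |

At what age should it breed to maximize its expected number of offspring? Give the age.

4

Expected offspring if breeding at age x = l_x × F(x):
  age 3: 0.64 × 45 = 28.800
  age 4: 0.34 × 92 = 31.280
  age 5: 0.25 × 115 = 28.750
Maximum at age 4 (31.280).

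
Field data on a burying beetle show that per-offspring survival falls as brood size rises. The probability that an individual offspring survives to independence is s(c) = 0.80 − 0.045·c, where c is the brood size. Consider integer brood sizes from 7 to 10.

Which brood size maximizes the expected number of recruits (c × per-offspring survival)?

Expected recruits = c × s(c):
  c=7: 7 × 0.485 = 3.395
  c=8: 8 × 0.440 = 3.520
  c=9: 9 × 0.395 = 3.555
  c=10: 10 × 0.350 = 3.500
Maximum at c = 9 (3.555 recruits).

9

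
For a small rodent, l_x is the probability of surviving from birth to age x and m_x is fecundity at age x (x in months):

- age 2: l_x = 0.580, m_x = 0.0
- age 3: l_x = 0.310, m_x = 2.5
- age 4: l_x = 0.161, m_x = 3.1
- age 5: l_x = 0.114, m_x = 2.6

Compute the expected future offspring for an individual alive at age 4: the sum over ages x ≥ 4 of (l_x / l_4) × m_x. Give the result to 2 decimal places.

l_4 = 0.161. Conditional survival from age 4 to x is l_x / l_4.
  x=4: (0.161/0.161) × 3.1 = 3.1000
  x=5: (0.114/0.161) × 2.6 = 1.8410
Sum = 3.1000 + 1.8410 = 4.9410

4.94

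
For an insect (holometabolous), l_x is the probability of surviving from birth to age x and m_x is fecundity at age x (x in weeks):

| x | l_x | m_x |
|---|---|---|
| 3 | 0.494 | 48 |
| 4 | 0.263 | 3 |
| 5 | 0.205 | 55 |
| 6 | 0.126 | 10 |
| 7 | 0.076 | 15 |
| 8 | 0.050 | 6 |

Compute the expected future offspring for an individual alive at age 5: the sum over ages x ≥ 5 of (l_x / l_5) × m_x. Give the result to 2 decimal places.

l_5 = 0.205. Conditional survival from age 5 to x is l_x / l_5.
  x=5: (0.205/0.205) × 55 = 55.0000
  x=6: (0.126/0.205) × 10 = 6.1463
  x=7: (0.076/0.205) × 15 = 5.5610
  x=8: (0.050/0.205) × 6 = 1.4634
Sum = 55.0000 + 6.1463 + 5.5610 + 1.4634 = 68.1707

68.17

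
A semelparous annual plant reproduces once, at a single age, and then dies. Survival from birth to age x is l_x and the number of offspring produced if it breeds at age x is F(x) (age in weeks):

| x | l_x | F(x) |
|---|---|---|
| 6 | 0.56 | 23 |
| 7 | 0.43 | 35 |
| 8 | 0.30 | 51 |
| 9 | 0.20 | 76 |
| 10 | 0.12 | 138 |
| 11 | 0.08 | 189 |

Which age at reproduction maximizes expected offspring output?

10

Expected offspring if breeding at age x = l_x × F(x):
  age 6: 0.56 × 23 = 12.880
  age 7: 0.43 × 35 = 15.050
  age 8: 0.30 × 51 = 15.300
  age 9: 0.20 × 76 = 15.200
  age 10: 0.12 × 138 = 16.560
  age 11: 0.08 × 189 = 15.120
Maximum at age 10 (16.560).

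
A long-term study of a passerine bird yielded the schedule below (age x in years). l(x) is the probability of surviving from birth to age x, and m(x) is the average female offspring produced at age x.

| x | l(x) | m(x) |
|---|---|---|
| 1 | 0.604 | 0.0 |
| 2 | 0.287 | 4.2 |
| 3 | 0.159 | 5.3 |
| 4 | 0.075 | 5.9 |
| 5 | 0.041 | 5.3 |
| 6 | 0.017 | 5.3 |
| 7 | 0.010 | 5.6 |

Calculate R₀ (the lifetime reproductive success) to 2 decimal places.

2.85

R₀ = Σ l(x) m(x):
  age 1: 0.604 × 0.0 = 0.0000
  age 2: 0.287 × 4.2 = 1.2054
  age 3: 0.159 × 5.3 = 0.8427
  age 4: 0.075 × 5.9 = 0.4425
  age 5: 0.041 × 5.3 = 0.2173
  age 6: 0.017 × 5.3 = 0.0901
  age 7: 0.010 × 5.6 = 0.0560
R₀ = 0.0000 + 1.2054 + 0.8427 + 0.4425 + 0.2173 + 0.0901 + 0.0560 = 2.8540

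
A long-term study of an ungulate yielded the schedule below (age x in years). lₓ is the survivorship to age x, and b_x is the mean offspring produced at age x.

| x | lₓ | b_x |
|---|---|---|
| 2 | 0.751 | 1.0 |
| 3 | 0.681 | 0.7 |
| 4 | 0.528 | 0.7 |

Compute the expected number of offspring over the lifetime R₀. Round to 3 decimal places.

R₀ = Σ lₓ b_x:
  age 2: 0.751 × 1.0 = 0.7510
  age 3: 0.681 × 0.7 = 0.4767
  age 4: 0.528 × 0.7 = 0.3696
R₀ = 0.7510 + 0.4767 + 0.3696 = 1.5973

1.597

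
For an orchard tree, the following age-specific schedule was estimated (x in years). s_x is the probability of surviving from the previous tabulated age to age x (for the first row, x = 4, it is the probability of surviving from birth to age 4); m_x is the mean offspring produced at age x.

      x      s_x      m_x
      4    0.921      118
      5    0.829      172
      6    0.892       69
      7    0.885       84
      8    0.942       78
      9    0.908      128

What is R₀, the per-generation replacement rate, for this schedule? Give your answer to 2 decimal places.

447.90

Survivorship from birth: l_x = s_4·s_5·…·s_x.
  l_4 = 0.92100
  l_5 = 0.76351
  l_6 = 0.68105
  l_7 = 0.60273
  l_8 = 0.56777
  l_9 = 0.51554
R₀ = Σ l_x m_x:
  age 4: 0.92100 × 118 = 108.6780
  age 5: 0.76351 × 172 = 131.3237
  age 6: 0.68105 × 69 = 46.9925
  age 7: 0.60273 × 84 = 50.6293
  age 8: 0.56777 × 78 = 44.2861
  age 9: 0.51554 × 128 = 65.9891
R₀ = 108.6780 + 131.3237 + 46.9925 + 50.6293 + 44.2861 + 65.9891 = 447.8987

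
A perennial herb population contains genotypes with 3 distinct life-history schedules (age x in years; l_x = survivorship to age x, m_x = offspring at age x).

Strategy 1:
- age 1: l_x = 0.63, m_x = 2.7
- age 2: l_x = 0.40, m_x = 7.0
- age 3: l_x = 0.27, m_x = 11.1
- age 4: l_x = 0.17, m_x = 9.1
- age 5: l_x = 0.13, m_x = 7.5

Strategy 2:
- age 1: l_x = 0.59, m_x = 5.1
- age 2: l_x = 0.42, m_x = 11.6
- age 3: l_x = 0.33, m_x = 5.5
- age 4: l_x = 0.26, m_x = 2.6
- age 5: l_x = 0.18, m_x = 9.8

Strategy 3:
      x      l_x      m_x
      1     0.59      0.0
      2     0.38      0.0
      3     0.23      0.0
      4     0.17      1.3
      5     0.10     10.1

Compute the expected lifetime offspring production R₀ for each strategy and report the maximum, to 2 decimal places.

Strategy 1: R₀ = 0.63×2.7 + 0.40×7.0 + 0.27×11.1 + 0.17×9.1 + 0.13×7.5 = 10.0200
Strategy 2: R₀ = 0.59×5.1 + 0.42×11.6 + 0.33×5.5 + 0.26×2.6 + 0.18×9.8 = 12.1360
Strategy 3: R₀ = 0.59×0.0 + 0.38×0.0 + 0.23×0.0 + 0.17×1.3 + 0.10×10.1 = 1.2310
Highest R₀: strategy 2 with 12.1360.

12.14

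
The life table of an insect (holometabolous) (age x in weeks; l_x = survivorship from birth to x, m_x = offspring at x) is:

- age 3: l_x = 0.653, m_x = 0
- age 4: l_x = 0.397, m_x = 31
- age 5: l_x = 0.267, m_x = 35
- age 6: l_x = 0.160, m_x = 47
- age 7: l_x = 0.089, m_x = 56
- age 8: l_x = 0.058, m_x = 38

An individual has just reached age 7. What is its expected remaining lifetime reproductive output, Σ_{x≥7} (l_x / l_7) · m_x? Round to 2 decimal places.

l_7 = 0.089. Conditional survival from age 7 to x is l_x / l_7.
  x=7: (0.089/0.089) × 56 = 56.0000
  x=8: (0.058/0.089) × 38 = 24.7640
Sum = 56.0000 + 24.7640 = 80.7640

80.76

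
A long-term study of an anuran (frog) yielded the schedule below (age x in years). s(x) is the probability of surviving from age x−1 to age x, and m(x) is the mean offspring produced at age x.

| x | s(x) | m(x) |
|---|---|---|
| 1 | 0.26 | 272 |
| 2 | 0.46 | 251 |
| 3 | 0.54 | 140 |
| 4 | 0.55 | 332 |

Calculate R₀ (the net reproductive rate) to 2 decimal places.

Survivorship from birth: l_x = s_1·s_2·…·s_x.
  l_1 = 0.26000
  l_2 = 0.11960
  l_3 = 0.06458
  l_4 = 0.03552
R₀ = Σ l_x m(x):
  age 1: 0.26000 × 272 = 70.7200
  age 2: 0.11960 × 251 = 30.0196
  age 3: 0.06458 × 140 = 9.0412
  age 4: 0.03552 × 332 = 11.7926
R₀ = 70.7200 + 30.0196 + 9.0412 + 11.7926 = 121.5734

121.57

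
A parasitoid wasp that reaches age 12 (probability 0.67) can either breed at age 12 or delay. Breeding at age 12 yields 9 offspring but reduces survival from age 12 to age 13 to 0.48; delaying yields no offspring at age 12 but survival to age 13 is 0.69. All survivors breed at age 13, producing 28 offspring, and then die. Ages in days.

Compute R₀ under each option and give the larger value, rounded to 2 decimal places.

15.03

breed at age 12: R₀ = 0.67 × (9 + 0.48 × 28) = 0.67 × 22.4400 = 15.0348
delay to age 13: R₀ = 0.67 × (0.69 × 28) = 0.67 × 19.3200 = 12.9444
Higher: breed at age 12 (15.0348).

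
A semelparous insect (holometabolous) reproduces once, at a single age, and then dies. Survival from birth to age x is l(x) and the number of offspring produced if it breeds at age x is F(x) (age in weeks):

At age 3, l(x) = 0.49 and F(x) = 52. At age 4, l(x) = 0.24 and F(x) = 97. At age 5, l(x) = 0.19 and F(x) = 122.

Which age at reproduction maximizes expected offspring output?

3

Expected offspring if breeding at age x = l(x) × F(x):
  age 3: 0.49 × 52 = 25.480
  age 4: 0.24 × 97 = 23.280
  age 5: 0.19 × 122 = 23.180
Maximum at age 3 (25.480).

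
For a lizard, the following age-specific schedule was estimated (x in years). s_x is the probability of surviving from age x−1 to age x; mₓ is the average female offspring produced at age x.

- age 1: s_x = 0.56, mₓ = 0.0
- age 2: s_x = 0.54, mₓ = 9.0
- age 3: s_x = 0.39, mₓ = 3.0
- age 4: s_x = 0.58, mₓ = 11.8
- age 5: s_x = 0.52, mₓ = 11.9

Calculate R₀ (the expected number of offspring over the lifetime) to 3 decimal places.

Survivorship from birth: l_x = s_1·s_2·…·s_x.
  l_1 = 0.56000
  l_2 = 0.30240
  l_3 = 0.11794
  l_4 = 0.06840
  l_5 = 0.03557
R₀ = Σ l_x mₓ:
  age 1: 0.56000 × 0.0 = 0.0000
  age 2: 0.30240 × 9.0 = 2.7216
  age 3: 0.11794 × 3.0 = 0.3538
  age 4: 0.06840 × 11.8 = 0.8071
  age 5: 0.03557 × 11.9 = 0.4233
R₀ = 0.0000 + 2.7216 + 0.3538 + 0.8071 + 0.4233 = 4.3058

4.306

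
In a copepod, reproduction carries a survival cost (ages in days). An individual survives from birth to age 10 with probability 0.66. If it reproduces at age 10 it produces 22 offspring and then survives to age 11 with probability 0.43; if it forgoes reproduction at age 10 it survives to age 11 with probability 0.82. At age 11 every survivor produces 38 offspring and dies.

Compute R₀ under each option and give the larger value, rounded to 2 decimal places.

breed at age 10: R₀ = 0.66 × (22 + 0.43 × 38) = 0.66 × 38.3400 = 25.3044
delay to age 11: R₀ = 0.66 × (0.82 × 38) = 0.66 × 31.1600 = 20.5656
Higher: breed at age 10 (25.3044).

25.30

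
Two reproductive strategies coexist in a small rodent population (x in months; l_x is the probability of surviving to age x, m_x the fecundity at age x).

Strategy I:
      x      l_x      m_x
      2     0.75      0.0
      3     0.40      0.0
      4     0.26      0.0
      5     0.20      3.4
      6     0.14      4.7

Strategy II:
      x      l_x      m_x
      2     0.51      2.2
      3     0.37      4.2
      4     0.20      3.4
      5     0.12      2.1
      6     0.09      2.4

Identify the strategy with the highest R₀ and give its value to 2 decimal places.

Strategy I: R₀ = 0.75×0.0 + 0.40×0.0 + 0.26×0.0 + 0.20×3.4 + 0.14×4.7 = 1.3380
Strategy II: R₀ = 0.51×2.2 + 0.37×4.2 + 0.20×3.4 + 0.12×2.1 + 0.09×2.4 = 3.8240
Highest R₀: strategy II with 3.8240.

3.82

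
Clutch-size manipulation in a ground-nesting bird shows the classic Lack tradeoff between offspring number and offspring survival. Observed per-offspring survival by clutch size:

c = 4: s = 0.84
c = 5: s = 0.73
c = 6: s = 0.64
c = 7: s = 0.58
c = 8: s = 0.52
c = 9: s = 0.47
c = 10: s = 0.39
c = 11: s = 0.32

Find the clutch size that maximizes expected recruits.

9

Expected recruits = c × s(c):
  c=4: 4 × 0.84 = 3.360
  c=5: 5 × 0.73 = 3.650
  c=6: 6 × 0.64 = 3.840
  c=7: 7 × 0.58 = 4.060
  c=8: 8 × 0.52 = 4.160
  c=9: 9 × 0.47 = 4.230
  c=10: 10 × 0.39 = 3.900
  c=11: 11 × 0.32 = 3.520
Maximum at c = 9 (4.230 recruits).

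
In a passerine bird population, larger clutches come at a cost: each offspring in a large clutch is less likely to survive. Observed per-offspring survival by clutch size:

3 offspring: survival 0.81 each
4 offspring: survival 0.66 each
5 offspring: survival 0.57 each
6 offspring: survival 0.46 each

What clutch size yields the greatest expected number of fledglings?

5

Expected fledglings = c × s(c):
  c=3: 3 × 0.81 = 2.430
  c=4: 4 × 0.66 = 2.640
  c=5: 5 × 0.57 = 2.850
  c=6: 6 × 0.46 = 2.760
Maximum at c = 5 (2.850 fledglings).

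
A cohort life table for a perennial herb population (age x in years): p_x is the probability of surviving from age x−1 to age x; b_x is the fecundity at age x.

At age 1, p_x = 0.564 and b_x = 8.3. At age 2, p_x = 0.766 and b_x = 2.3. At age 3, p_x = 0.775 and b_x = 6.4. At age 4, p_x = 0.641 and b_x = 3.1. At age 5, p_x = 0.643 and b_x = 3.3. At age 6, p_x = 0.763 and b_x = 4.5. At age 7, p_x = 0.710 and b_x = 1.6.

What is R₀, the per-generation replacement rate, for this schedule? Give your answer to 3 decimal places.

Survivorship from birth: l_x = p_1·p_2·…·p_x.
  l_1 = 0.56400
  l_2 = 0.43202
  l_3 = 0.33482
  l_4 = 0.21462
  l_5 = 0.13800
  l_6 = 0.10529
  l_7 = 0.07476
R₀ = Σ l_x b_x:
  age 1: 0.56400 × 8.3 = 4.6812
  age 2: 0.43202 × 2.3 = 0.9936
  age 3: 0.33482 × 6.4 = 2.1428
  age 4: 0.21462 × 3.1 = 0.6653
  age 5: 0.13800 × 3.3 = 0.4554
  age 6: 0.10529 × 4.5 = 0.4738
  age 7: 0.07476 × 1.6 = 0.1196
R₀ = 4.6812 + 0.9936 + 2.1428 + 0.6653 + 0.4554 + 0.4738 + 0.1196 = 9.5318

9.532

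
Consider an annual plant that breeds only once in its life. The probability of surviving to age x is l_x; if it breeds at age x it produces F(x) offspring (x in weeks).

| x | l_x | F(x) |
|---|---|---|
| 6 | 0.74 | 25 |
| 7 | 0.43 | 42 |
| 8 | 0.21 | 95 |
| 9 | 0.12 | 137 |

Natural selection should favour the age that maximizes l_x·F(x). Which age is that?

8

Expected offspring if breeding at age x = l_x × F(x):
  age 6: 0.74 × 25 = 18.500
  age 7: 0.43 × 42 = 18.060
  age 8: 0.21 × 95 = 19.950
  age 9: 0.12 × 137 = 16.440
Maximum at age 8 (19.950).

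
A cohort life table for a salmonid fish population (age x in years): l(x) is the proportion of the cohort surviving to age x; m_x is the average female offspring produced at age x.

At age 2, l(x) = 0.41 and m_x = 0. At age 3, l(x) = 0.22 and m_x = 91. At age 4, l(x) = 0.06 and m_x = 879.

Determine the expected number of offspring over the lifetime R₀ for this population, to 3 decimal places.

R₀ = Σ l(x) m_x:
  age 2: 0.41 × 0 = 0.0000
  age 3: 0.22 × 91 = 20.0200
  age 4: 0.06 × 879 = 52.7400
R₀ = 0.0000 + 20.0200 + 52.7400 = 72.7600

72.760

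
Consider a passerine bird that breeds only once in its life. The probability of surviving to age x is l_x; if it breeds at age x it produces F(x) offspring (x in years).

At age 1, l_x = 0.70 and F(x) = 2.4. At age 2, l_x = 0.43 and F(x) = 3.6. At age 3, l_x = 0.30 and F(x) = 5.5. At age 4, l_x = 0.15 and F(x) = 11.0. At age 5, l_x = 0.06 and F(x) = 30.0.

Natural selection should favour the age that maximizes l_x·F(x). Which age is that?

5

Expected offspring if breeding at age x = l_x × F(x):
  age 1: 0.70 × 2.4 = 1.680
  age 2: 0.43 × 3.6 = 1.548
  age 3: 0.30 × 5.5 = 1.650
  age 4: 0.15 × 11.0 = 1.650
  age 5: 0.06 × 30.0 = 1.800
Maximum at age 5 (1.800).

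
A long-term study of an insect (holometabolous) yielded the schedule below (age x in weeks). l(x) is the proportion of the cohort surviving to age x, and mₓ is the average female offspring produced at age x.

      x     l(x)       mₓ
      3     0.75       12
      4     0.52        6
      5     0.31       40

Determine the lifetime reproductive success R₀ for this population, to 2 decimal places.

R₀ = Σ l(x) mₓ:
  age 3: 0.75 × 12 = 9.0000
  age 4: 0.52 × 6 = 3.1200
  age 5: 0.31 × 40 = 12.4000
R₀ = 9.0000 + 3.1200 + 12.4000 = 24.5200

24.52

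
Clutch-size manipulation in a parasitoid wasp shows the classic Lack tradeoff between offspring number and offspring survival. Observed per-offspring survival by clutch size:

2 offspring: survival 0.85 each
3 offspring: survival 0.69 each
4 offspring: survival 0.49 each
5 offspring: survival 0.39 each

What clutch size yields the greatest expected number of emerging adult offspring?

3

Expected emerging adult offspring = c × s(c):
  c=2: 2 × 0.85 = 1.700
  c=3: 3 × 0.69 = 2.070
  c=4: 4 × 0.49 = 1.960
  c=5: 5 × 0.39 = 1.950
Maximum at c = 3 (2.070 emerging adult offspring).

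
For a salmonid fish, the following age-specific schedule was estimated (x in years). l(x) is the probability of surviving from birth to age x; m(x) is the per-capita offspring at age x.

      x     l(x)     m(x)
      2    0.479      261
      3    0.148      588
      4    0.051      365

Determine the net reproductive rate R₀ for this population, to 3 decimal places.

230.658

R₀ = Σ l(x) m(x):
  age 2: 0.479 × 261 = 125.0190
  age 3: 0.148 × 588 = 87.0240
  age 4: 0.051 × 365 = 18.6150
R₀ = 125.0190 + 87.0240 + 18.6150 = 230.6580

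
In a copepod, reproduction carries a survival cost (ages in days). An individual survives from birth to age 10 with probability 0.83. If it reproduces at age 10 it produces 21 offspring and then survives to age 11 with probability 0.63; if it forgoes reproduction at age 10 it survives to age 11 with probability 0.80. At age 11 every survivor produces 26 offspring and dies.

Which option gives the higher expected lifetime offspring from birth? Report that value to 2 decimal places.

breed at age 10: R₀ = 0.83 × (21 + 0.63 × 26) = 0.83 × 37.3800 = 31.0254
delay to age 11: R₀ = 0.83 × (0.80 × 26) = 0.83 × 20.8000 = 17.2640
Higher: breed at age 10 (31.0254).

31.03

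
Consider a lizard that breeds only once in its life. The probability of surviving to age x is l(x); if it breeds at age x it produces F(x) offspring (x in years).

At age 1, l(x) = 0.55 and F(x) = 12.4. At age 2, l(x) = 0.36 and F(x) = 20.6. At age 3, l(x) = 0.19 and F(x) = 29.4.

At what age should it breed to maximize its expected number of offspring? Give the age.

2

Expected offspring if breeding at age x = l(x) × F(x):
  age 1: 0.55 × 12.4 = 6.820
  age 2: 0.36 × 20.6 = 7.416
  age 3: 0.19 × 29.4 = 5.586
Maximum at age 2 (7.416).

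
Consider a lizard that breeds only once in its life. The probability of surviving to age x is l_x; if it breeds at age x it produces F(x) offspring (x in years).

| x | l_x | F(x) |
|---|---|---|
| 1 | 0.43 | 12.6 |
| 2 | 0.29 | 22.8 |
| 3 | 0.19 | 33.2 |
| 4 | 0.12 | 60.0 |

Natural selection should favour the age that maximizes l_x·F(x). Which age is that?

4

Expected offspring if breeding at age x = l_x × F(x):
  age 1: 0.43 × 12.6 = 5.418
  age 2: 0.29 × 22.8 = 6.612
  age 3: 0.19 × 33.2 = 6.308
  age 4: 0.12 × 60.0 = 7.200
Maximum at age 4 (7.200).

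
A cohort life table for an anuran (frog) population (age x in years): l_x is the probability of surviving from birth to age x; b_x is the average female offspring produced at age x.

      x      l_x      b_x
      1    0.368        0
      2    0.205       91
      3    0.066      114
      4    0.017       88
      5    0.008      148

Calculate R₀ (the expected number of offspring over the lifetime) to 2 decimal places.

28.86

R₀ = Σ l_x b_x:
  age 1: 0.368 × 0 = 0.0000
  age 2: 0.205 × 91 = 18.6550
  age 3: 0.066 × 114 = 7.5240
  age 4: 0.017 × 88 = 1.4960
  age 5: 0.008 × 148 = 1.1840
R₀ = 0.0000 + 18.6550 + 7.5240 + 1.4960 + 1.1840 = 28.8590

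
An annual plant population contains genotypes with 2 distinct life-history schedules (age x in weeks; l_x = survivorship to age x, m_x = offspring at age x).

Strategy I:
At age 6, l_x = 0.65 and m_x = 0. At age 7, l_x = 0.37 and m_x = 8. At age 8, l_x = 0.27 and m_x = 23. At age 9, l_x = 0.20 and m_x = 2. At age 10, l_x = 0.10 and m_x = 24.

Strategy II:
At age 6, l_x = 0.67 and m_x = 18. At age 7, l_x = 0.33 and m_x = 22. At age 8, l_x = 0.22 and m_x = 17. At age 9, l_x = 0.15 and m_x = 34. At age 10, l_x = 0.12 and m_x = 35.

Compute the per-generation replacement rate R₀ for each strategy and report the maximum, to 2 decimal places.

32.36

Strategy I: R₀ = 0.65×0 + 0.37×8 + 0.27×23 + 0.20×2 + 0.10×24 = 11.9700
Strategy II: R₀ = 0.67×18 + 0.33×22 + 0.22×17 + 0.15×34 + 0.12×35 = 32.3600
Highest R₀: strategy II with 32.3600.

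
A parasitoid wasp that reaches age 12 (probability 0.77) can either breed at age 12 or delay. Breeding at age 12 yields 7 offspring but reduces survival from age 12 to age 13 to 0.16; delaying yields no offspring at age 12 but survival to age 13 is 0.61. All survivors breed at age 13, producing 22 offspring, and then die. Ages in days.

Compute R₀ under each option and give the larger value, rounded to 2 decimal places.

10.33

breed at age 12: R₀ = 0.77 × (7 + 0.16 × 22) = 0.77 × 10.5200 = 8.1004
delay to age 13: R₀ = 0.77 × (0.61 × 22) = 0.77 × 13.4200 = 10.3334
Higher: delay to age 13 (10.3334).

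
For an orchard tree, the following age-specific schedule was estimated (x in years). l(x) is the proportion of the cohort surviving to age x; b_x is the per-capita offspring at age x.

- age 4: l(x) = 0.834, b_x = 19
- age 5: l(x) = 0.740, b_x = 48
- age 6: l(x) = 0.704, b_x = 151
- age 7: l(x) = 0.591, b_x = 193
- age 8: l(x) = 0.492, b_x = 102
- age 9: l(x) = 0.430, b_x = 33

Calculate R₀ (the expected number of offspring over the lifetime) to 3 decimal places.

336.107

R₀ = Σ l(x) b_x:
  age 4: 0.834 × 19 = 15.8460
  age 5: 0.740 × 48 = 35.5200
  age 6: 0.704 × 151 = 106.3040
  age 7: 0.591 × 193 = 114.0630
  age 8: 0.492 × 102 = 50.1840
  age 9: 0.430 × 33 = 14.1900
R₀ = 15.8460 + 35.5200 + 106.3040 + 114.0630 + 50.1840 + 14.1900 = 336.1070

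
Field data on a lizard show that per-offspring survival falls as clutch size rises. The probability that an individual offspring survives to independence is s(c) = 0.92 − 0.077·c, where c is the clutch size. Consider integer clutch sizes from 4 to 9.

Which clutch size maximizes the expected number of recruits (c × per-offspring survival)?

6

Expected recruits = c × s(c):
  c=4: 4 × 0.612 = 2.448
  c=5: 5 × 0.535 = 2.675
  c=6: 6 × 0.458 = 2.748
  c=7: 7 × 0.381 = 2.667
  c=8: 8 × 0.304 = 2.432
  c=9: 9 × 0.227 = 2.043
Maximum at c = 6 (2.748 recruits).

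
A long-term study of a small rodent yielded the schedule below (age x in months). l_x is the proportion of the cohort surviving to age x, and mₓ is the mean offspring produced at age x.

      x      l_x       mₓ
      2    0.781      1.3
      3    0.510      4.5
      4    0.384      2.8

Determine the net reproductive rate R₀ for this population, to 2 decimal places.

R₀ = Σ l_x mₓ:
  age 2: 0.781 × 1.3 = 1.0153
  age 3: 0.510 × 4.5 = 2.2950
  age 4: 0.384 × 2.8 = 1.0752
R₀ = 1.0153 + 2.2950 + 1.0752 = 4.3855

4.39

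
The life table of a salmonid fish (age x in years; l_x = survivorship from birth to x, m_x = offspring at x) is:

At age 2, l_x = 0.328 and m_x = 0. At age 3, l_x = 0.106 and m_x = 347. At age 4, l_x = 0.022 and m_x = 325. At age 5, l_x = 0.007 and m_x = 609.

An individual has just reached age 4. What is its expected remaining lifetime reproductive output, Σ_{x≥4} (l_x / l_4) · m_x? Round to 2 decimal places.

l_4 = 0.022. Conditional survival from age 4 to x is l_x / l_4.
  x=4: (0.022/0.022) × 325 = 325.0000
  x=5: (0.007/0.022) × 609 = 193.7727
Sum = 325.0000 + 193.7727 = 518.7727

518.77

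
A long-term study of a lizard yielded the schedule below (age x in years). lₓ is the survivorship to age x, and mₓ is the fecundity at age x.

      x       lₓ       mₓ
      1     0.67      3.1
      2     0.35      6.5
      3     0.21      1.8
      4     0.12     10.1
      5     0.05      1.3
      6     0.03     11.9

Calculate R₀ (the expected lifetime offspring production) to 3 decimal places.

6.364

R₀ = Σ lₓ mₓ:
  age 1: 0.67 × 3.1 = 2.0770
  age 2: 0.35 × 6.5 = 2.2750
  age 3: 0.21 × 1.8 = 0.3780
  age 4: 0.12 × 10.1 = 1.2120
  age 5: 0.05 × 1.3 = 0.0650
  age 6: 0.03 × 11.9 = 0.3570
R₀ = 2.0770 + 2.2750 + 0.3780 + 1.2120 + 0.0650 + 0.3570 = 6.3640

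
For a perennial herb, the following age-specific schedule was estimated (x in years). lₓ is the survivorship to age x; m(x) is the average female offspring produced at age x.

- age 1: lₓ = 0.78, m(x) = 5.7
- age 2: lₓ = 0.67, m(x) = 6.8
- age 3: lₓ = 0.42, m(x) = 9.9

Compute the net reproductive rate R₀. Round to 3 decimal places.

R₀ = Σ lₓ m(x):
  age 1: 0.78 × 5.7 = 4.4460
  age 2: 0.67 × 6.8 = 4.5560
  age 3: 0.42 × 9.9 = 4.1580
R₀ = 4.4460 + 4.5560 + 4.1580 = 13.1600

13.160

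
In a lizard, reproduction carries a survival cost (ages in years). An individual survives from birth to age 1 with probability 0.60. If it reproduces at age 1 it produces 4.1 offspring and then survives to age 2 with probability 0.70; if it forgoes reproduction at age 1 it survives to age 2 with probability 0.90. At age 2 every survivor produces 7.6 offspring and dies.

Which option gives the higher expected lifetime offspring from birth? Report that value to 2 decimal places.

5.65

breed at age 1: R₀ = 0.60 × (4.1 + 0.70 × 7.6) = 0.60 × 9.4200 = 5.6520
delay to age 2: R₀ = 0.60 × (0.90 × 7.6) = 0.60 × 6.8400 = 4.1040
Higher: breed at age 1 (5.6520).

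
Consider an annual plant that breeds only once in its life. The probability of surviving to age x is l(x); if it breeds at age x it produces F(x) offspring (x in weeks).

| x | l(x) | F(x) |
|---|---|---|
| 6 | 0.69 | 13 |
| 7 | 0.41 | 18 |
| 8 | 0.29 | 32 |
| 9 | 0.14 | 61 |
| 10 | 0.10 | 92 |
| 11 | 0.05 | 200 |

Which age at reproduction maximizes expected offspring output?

Expected offspring if breeding at age x = l(x) × F(x):
  age 6: 0.69 × 13 = 8.970
  age 7: 0.41 × 18 = 7.380
  age 8: 0.29 × 32 = 9.280
  age 9: 0.14 × 61 = 8.540
  age 10: 0.10 × 92 = 9.200
  age 11: 0.05 × 200 = 10.000
Maximum at age 11 (10.000).

11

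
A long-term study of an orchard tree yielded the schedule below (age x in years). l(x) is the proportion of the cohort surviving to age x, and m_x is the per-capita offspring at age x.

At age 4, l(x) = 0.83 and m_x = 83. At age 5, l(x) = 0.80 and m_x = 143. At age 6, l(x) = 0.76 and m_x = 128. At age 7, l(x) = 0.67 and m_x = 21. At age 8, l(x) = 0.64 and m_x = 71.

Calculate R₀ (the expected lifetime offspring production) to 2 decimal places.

R₀ = Σ l(x) m_x:
  age 4: 0.83 × 83 = 68.8900
  age 5: 0.80 × 143 = 114.4000
  age 6: 0.76 × 128 = 97.2800
  age 7: 0.67 × 21 = 14.0700
  age 8: 0.64 × 71 = 45.4400
R₀ = 68.8900 + 114.4000 + 97.2800 + 14.0700 + 45.4400 = 340.0800

340.08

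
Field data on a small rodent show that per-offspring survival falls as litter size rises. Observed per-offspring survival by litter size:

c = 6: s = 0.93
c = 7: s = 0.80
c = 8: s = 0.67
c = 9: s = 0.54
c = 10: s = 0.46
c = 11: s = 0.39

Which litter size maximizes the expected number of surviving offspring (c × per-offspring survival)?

Expected surviving offspring = c × s(c):
  c=6: 6 × 0.93 = 5.580
  c=7: 7 × 0.80 = 5.600
  c=8: 8 × 0.67 = 5.360
  c=9: 9 × 0.54 = 4.860
  c=10: 10 × 0.46 = 4.600
  c=11: 11 × 0.39 = 4.290
Maximum at c = 7 (5.600 surviving offspring).

7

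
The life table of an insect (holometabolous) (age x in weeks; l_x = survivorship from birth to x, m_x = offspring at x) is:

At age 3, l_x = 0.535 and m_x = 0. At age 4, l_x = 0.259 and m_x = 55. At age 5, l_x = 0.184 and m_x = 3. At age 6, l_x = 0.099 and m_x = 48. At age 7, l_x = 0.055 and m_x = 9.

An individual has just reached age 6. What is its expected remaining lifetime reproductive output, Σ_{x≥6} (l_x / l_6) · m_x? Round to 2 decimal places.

l_6 = 0.099. Conditional survival from age 6 to x is l_x / l_6.
  x=6: (0.099/0.099) × 48 = 48.0000
  x=7: (0.055/0.099) × 9 = 5.0000
Sum = 48.0000 + 5.0000 = 53.0000

53.00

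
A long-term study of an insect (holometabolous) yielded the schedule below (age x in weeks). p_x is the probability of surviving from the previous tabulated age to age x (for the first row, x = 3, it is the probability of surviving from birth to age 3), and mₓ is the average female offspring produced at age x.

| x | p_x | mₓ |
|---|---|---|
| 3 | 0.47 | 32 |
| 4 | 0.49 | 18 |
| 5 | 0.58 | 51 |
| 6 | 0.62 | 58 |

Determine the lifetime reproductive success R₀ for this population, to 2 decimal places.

Survivorship from birth: l_x = p_3·p_4·…·p_x.
  l_3 = 0.47000
  l_4 = 0.23030
  l_5 = 0.13357
  l_6 = 0.08282
R₀ = Σ l_x mₓ:
  age 3: 0.47000 × 32 = 15.0400
  age 4: 0.23030 × 18 = 4.1454
  age 5: 0.13357 × 51 = 6.8121
  age 6: 0.08282 × 58 = 4.8036
R₀ = 15.0400 + 4.1454 + 6.8121 + 4.8036 = 30.8010

30.80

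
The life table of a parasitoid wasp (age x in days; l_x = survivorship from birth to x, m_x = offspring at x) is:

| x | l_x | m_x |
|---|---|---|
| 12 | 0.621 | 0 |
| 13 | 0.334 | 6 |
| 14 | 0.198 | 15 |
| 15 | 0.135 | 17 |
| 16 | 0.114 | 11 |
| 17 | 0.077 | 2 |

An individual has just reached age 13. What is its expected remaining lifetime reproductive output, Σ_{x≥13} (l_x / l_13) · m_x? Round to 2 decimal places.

25.98

l_13 = 0.334. Conditional survival from age 13 to x is l_x / l_13.
  x=13: (0.334/0.334) × 6 = 6.0000
  x=14: (0.198/0.334) × 15 = 8.8922
  x=15: (0.135/0.334) × 17 = 6.8713
  x=16: (0.114/0.334) × 11 = 3.7545
  x=17: (0.077/0.334) × 2 = 0.4611
Sum = 6.0000 + 8.8922 + 6.8713 + 3.7545 + 0.4611 = 25.9790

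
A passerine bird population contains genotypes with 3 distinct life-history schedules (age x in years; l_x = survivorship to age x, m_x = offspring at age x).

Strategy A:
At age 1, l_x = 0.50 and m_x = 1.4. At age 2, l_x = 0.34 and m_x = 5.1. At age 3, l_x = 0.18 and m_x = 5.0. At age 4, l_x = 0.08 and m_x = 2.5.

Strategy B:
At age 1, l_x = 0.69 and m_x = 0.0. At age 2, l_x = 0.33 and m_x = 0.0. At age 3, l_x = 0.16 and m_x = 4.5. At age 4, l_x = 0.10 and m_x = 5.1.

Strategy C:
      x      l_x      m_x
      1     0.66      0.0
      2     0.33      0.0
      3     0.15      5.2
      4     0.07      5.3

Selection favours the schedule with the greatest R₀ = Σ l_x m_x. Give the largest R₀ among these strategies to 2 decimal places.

Strategy A: R₀ = 0.50×1.4 + 0.34×5.1 + 0.18×5.0 + 0.08×2.5 = 3.5340
Strategy B: R₀ = 0.69×0.0 + 0.33×0.0 + 0.16×4.5 + 0.10×5.1 = 1.2300
Strategy C: R₀ = 0.66×0.0 + 0.33×0.0 + 0.15×5.2 + 0.07×5.3 = 1.1510
Highest R₀: strategy A with 3.5340.

3.53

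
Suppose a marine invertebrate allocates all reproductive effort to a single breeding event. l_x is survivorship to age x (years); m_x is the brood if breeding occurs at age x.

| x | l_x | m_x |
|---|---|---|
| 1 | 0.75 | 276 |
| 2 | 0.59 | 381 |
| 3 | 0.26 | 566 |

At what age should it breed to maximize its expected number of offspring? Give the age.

Expected offspring if breeding at age x = l_x × m_x:
  age 1: 0.75 × 276 = 207.000
  age 2: 0.59 × 381 = 224.790
  age 3: 0.26 × 566 = 147.160
Maximum at age 2 (224.790).

2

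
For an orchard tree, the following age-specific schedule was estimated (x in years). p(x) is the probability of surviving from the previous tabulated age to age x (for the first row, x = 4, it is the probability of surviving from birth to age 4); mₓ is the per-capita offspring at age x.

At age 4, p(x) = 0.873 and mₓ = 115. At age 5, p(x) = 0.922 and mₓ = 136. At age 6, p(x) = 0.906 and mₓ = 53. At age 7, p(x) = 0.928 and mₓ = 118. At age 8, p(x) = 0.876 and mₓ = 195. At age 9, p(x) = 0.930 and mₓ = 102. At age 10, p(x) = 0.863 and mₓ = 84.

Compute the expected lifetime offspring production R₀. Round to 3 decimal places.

Survivorship from birth: l_x = p_4·p_5·…·p_x.
  l_4 = 0.87300
  l_5 = 0.80491
  l_6 = 0.72924
  l_7 = 0.67674
  l_8 = 0.59282
  l_9 = 0.55133
  l_10 = 0.47579
R₀ = Σ l_x mₓ:
  age 4: 0.87300 × 115 = 100.3950
  age 5: 0.80491 × 136 = 109.4678
  age 6: 0.72924 × 53 = 38.6497
  age 7: 0.67674 × 118 = 79.8553
  age 8: 0.59282 × 195 = 115.5999
  age 9: 0.55133 × 102 = 56.2357
  age 10: 0.47579 × 84 = 39.9664
R₀ = 100.3950 + 109.4678 + 38.6497 + 79.8553 + 115.5999 + 56.2357 + 39.9664 = 540.1697

540.170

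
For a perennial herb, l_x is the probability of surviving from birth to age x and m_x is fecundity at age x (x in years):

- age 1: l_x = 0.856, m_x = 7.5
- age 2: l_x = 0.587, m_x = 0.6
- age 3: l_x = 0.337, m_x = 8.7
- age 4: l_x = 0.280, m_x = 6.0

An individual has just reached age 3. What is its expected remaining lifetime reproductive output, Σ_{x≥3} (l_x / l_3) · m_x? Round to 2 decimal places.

13.69

l_3 = 0.337. Conditional survival from age 3 to x is l_x / l_3.
  x=3: (0.337/0.337) × 8.7 = 8.7000
  x=4: (0.280/0.337) × 6.0 = 4.9852
Sum = 8.7000 + 4.9852 = 13.6852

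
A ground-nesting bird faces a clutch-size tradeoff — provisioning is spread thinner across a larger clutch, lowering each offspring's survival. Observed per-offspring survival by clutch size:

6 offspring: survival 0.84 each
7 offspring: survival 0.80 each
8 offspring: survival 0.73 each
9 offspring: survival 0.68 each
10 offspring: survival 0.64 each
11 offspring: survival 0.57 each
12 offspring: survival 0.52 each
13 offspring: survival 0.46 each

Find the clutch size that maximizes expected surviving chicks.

10

Expected surviving chicks = c × s(c):
  c=6: 6 × 0.84 = 5.040
  c=7: 7 × 0.80 = 5.600
  c=8: 8 × 0.73 = 5.840
  c=9: 9 × 0.68 = 6.120
  c=10: 10 × 0.64 = 6.400
  c=11: 11 × 0.57 = 6.270
  c=12: 12 × 0.52 = 6.240
  c=13: 13 × 0.46 = 5.980
Maximum at c = 10 (6.400 surviving chicks).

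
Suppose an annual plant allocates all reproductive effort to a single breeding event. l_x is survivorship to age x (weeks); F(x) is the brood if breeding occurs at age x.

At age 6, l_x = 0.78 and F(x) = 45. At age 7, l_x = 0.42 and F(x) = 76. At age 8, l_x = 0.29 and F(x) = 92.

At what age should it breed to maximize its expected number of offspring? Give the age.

6

Expected offspring if breeding at age x = l_x × F(x):
  age 6: 0.78 × 45 = 35.100
  age 7: 0.42 × 76 = 31.920
  age 8: 0.29 × 92 = 26.680
Maximum at age 6 (35.100).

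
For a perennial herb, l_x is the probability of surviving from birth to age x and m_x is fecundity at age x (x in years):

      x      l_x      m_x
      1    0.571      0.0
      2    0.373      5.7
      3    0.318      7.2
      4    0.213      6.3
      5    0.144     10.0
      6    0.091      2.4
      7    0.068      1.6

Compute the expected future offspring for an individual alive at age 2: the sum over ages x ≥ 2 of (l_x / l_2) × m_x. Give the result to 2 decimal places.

l_2 = 0.373. Conditional survival from age 2 to x is l_x / l_2.
  x=2: (0.373/0.373) × 5.7 = 5.7000
  x=3: (0.318/0.373) × 7.2 = 6.1383
  x=4: (0.213/0.373) × 6.3 = 3.5976
  x=5: (0.144/0.373) × 10.0 = 3.8606
  x=6: (0.091/0.373) × 2.4 = 0.5855
  x=7: (0.068/0.373) × 1.6 = 0.2917
Sum = 5.7000 + 6.1383 + 3.5976 + 3.8606 + 0.5855 + 0.2917 = 20.1737

20.17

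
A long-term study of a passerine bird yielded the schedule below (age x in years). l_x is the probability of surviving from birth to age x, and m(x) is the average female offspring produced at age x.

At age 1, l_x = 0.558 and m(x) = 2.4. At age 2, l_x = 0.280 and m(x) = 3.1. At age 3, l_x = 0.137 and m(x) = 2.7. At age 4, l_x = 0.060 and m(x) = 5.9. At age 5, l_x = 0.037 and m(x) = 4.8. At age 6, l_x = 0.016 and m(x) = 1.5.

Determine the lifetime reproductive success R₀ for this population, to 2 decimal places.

3.13

R₀ = Σ l_x m(x):
  age 1: 0.558 × 2.4 = 1.3392
  age 2: 0.280 × 3.1 = 0.8680
  age 3: 0.137 × 2.7 = 0.3699
  age 4: 0.060 × 5.9 = 0.3540
  age 5: 0.037 × 4.8 = 0.1776
  age 6: 0.016 × 1.5 = 0.0240
R₀ = 1.3392 + 0.8680 + 0.3699 + 0.3540 + 0.1776 + 0.0240 = 3.1327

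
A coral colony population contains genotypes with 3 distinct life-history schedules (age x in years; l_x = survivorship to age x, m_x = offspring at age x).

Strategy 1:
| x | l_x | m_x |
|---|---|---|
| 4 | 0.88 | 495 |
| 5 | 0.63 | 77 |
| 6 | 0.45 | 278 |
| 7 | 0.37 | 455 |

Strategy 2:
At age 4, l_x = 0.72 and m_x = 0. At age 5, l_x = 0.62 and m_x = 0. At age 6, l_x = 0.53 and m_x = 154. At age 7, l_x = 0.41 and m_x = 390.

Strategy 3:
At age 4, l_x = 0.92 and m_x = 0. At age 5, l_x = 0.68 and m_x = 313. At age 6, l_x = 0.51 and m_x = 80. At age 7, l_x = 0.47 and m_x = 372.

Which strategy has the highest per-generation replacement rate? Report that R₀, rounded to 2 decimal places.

Strategy 1: R₀ = 0.88×495 + 0.63×77 + 0.45×278 + 0.37×455 = 777.5600
Strategy 2: R₀ = 0.72×0 + 0.62×0 + 0.53×154 + 0.41×390 = 241.5200
Strategy 3: R₀ = 0.92×0 + 0.68×313 + 0.51×80 + 0.47×372 = 428.4800
Highest R₀: strategy 1 with 777.5600.

777.56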